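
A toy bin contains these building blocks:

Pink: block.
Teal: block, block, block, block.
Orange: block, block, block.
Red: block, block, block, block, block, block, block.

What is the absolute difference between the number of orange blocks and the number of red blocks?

orange blocks: 3. red blocks: 7.
|3 − 7| = 7 − 3 = 4.

4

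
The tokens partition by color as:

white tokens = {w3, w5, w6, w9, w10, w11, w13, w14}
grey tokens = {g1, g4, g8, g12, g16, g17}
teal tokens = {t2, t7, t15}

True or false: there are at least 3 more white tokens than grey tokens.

There are 8 white tokens.
There are 6 grey tokens.
The claim requires 8 − 6 = 2 ≥ 3, which does not hold.

False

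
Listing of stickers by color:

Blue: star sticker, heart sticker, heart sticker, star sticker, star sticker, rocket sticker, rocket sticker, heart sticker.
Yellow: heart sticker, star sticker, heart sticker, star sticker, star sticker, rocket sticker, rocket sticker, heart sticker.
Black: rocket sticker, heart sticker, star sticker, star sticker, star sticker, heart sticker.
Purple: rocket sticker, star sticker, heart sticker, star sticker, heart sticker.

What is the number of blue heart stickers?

3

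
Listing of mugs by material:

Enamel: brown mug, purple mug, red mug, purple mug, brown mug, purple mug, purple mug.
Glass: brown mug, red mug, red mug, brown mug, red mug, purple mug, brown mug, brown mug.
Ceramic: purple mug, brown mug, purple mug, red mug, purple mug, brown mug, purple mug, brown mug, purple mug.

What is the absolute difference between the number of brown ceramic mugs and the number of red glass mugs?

brown ceramic mugs: 3. red glass mugs: 3.
|3 − 3| = 3 − 3 = 0.

0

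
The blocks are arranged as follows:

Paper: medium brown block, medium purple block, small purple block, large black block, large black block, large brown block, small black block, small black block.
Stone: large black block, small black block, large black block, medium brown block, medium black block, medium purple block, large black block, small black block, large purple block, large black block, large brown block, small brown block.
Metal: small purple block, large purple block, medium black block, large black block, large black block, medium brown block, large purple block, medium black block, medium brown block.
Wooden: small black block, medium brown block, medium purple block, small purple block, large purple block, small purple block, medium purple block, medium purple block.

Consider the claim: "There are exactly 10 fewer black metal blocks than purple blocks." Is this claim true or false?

There are 4 black metal blocks.
There are 13 purple blocks.
The claim requires 13 − 4 (= 9) to equal 10, which does not hold.

False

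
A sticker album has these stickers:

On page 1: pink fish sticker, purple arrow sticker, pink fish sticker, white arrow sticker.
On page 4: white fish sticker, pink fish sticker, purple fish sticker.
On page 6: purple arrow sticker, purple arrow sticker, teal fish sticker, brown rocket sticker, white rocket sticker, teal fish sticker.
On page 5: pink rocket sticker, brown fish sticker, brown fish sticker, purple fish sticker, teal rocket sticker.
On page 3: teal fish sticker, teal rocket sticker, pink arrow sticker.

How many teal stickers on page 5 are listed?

1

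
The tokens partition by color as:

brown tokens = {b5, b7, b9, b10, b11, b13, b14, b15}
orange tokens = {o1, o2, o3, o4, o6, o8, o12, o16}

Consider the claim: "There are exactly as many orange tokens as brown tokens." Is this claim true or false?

True

|orange tokens| = 8.
|brown tokens| = 8.
The claim requires 8 = 8, which holds.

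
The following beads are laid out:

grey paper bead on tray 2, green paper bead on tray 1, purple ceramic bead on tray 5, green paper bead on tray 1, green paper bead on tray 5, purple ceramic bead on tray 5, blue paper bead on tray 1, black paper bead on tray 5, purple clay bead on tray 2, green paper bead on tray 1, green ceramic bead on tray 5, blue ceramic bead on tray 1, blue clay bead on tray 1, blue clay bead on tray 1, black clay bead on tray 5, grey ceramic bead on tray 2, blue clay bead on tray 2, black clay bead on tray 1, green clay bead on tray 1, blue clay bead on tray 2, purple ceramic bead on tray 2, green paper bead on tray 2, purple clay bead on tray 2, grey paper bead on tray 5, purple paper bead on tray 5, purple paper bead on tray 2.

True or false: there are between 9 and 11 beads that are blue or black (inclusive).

There are 9 beads that are blue or black.
The claim requires 9 ≤ 9 ≤ 11, which holds.

True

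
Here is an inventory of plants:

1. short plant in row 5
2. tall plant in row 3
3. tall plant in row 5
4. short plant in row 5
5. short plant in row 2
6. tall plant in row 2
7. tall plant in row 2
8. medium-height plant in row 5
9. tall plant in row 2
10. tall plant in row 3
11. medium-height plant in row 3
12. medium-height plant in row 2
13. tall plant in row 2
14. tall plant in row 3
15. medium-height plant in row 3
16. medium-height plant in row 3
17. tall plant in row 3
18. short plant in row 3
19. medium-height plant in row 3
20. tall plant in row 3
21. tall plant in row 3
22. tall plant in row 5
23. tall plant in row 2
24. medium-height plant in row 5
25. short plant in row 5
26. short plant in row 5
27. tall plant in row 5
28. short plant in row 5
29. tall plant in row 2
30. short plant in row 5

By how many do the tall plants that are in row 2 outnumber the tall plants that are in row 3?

0

tall plants in row 2: 6.
tall plants in row 3: 6.
6 − 6 = 0.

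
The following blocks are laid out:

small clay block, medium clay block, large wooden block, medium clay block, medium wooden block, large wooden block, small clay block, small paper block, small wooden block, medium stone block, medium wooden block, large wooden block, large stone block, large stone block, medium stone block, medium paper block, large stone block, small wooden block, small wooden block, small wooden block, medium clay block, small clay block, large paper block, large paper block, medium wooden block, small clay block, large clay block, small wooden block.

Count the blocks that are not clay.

20

Total blocks: 28; with the excluded value: 8; remaining 28 − 8 = 20.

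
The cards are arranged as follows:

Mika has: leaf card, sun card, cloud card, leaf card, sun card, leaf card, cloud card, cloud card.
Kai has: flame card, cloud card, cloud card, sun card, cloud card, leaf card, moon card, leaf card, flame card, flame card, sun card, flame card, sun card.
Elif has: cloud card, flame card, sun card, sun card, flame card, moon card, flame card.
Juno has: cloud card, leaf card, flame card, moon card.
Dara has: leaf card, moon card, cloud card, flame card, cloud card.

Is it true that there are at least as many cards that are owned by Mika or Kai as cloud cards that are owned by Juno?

|cards owned by Mika or Kai| = 21.
|cloud cards owned by Juno| = 1.
The claim requires 21 ≥ 1, which holds.

True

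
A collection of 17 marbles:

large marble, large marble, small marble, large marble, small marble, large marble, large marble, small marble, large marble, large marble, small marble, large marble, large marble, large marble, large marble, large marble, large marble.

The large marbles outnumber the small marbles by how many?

large marbles: 13.
small marbles: 4.
13 − 4 = 9.

9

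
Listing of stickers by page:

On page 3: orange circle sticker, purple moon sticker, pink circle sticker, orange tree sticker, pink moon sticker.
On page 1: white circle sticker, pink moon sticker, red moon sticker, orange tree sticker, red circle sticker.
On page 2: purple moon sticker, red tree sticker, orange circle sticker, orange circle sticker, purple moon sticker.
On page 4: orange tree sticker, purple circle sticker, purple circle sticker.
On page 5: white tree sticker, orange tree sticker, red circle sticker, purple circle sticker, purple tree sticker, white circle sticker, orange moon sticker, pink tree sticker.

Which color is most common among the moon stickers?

purple

Counts by color (restricted to moon stickers): purple 3, pink 2, red 1, orange 1.
The maximum is 3, held uniquely by purple.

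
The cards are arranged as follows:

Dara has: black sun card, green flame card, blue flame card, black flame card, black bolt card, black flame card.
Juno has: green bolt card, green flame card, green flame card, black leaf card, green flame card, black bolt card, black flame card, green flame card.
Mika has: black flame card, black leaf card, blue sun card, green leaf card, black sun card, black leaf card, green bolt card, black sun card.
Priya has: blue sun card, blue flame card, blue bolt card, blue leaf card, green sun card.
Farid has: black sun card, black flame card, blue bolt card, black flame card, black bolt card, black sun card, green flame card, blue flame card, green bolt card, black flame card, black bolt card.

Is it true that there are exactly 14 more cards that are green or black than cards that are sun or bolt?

False

cards that are green or black: 30.
cards that are sun or bolt: 17.
The claim requires 30 − 17 (= 13) to equal 14, which does not hold.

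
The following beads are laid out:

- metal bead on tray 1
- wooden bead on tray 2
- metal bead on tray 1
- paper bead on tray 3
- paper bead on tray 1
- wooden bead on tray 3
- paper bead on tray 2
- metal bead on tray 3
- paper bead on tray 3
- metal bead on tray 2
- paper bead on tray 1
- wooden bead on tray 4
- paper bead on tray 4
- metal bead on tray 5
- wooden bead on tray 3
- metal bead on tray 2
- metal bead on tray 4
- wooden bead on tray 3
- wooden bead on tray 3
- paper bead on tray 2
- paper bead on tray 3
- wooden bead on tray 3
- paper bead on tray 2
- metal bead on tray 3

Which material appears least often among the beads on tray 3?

metal

Counts by material (restricted to beads on tray 3): wooden 5, paper 3, metal 2.
The minimum is 2, held uniquely by metal.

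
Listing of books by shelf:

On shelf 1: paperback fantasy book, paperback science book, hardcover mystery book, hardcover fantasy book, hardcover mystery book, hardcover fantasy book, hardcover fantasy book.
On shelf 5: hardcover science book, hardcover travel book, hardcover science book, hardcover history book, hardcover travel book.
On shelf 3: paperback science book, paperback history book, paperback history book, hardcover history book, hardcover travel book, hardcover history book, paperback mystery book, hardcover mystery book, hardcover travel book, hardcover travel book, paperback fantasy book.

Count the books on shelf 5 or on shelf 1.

on shelf 1: 7; on shelf 5: 5; together 7 + 5 = 12.

12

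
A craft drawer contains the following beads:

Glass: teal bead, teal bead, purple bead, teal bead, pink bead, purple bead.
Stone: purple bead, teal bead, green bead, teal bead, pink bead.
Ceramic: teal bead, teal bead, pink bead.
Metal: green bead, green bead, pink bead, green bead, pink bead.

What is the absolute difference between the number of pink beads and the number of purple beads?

pink beads: 5. purple beads: 3.
|5 − 3| = 5 − 3 = 2.

2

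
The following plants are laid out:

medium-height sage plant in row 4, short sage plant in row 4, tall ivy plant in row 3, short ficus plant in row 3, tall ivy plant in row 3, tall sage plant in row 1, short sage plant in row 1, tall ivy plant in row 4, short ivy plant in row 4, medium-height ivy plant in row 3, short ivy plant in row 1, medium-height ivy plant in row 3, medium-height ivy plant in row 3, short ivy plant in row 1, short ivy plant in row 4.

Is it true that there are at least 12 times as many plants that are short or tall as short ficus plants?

There are 11 plants that are short or tall.
There is 1 short ficus plant.
The claim requires 11 ≥ 12 × 1 = 12, which does not hold.

False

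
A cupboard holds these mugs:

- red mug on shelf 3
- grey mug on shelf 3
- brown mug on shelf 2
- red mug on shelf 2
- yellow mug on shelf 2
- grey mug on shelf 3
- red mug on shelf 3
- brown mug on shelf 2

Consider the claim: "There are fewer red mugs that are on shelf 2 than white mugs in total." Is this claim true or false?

red mugs on shelf 2: 1.
white mugs: 0.
The claim requires 1 < 0, which does not hold.

False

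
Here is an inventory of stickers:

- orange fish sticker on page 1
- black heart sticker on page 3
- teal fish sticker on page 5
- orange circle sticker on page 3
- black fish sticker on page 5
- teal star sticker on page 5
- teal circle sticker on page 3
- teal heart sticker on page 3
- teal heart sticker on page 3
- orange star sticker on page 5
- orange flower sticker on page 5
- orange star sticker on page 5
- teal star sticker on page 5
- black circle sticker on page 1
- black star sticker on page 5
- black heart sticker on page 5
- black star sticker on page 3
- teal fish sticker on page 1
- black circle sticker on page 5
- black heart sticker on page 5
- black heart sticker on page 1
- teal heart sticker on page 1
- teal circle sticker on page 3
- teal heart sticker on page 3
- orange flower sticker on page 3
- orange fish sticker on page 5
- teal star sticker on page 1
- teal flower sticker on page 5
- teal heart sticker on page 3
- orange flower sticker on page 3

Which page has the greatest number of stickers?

page 5

Counts by page: page 5→13, page 3→11, page 1→6.
The maximum is 13, held uniquely by page 5.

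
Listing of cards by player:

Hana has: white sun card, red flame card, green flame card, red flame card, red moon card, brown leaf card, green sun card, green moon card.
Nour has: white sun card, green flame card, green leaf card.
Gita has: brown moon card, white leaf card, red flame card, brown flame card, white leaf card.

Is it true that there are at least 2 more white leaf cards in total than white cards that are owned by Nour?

False

|white leaf cards| = 2.
|white cards owned by Nour| = 1.
The claim requires 2 − 1 = 1 ≥ 2, which does not hold.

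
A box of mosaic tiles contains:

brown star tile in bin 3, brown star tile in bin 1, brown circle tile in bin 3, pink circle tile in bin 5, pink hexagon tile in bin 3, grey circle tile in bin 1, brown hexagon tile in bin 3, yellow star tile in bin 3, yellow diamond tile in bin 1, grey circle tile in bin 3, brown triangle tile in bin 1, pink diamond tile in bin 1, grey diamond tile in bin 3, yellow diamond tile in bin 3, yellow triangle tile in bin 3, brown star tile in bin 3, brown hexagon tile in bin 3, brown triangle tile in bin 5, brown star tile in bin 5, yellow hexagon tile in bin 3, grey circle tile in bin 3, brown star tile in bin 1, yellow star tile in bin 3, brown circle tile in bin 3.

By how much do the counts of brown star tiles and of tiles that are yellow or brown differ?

brown star tiles: 5. tiles that are yellow or brown: 17.
|5 − 17| = 17 − 5 = 12.

12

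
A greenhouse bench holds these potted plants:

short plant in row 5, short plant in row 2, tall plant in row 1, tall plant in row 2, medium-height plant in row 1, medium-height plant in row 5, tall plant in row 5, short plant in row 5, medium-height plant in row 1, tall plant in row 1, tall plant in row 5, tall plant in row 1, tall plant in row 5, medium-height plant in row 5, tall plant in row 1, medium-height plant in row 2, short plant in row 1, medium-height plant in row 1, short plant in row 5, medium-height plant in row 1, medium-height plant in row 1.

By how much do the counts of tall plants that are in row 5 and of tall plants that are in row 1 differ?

tall plants in row 5: 3. tall plants in row 1: 4.
|3 − 4| = 4 − 3 = 1.

1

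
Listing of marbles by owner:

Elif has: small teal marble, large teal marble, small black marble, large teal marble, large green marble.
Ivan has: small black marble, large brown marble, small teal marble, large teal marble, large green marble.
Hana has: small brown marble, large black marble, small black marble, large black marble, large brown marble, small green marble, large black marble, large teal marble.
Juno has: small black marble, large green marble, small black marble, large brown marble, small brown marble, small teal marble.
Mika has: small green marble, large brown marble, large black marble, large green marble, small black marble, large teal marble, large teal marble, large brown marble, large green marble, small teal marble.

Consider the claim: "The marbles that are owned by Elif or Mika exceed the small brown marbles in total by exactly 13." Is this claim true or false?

Count of marbles owned by Elif or Mika: 15.
There are 2 small brown marbles.
The claim requires 15 − 2 (= 13) to equal 13, which holds.

True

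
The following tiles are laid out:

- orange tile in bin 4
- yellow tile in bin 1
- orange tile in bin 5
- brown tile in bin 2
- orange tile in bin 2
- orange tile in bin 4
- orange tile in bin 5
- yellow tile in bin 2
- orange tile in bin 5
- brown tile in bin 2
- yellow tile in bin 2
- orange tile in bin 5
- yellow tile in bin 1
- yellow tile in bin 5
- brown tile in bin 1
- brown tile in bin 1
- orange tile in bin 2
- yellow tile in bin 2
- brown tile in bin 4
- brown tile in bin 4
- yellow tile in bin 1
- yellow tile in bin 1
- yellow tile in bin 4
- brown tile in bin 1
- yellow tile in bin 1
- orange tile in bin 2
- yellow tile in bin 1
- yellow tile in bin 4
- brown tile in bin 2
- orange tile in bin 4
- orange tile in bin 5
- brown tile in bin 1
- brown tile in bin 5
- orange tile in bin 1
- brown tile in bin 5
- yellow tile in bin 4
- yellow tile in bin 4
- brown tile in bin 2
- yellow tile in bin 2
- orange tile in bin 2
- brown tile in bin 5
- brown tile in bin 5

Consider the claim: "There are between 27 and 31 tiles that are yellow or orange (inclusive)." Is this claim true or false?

There are 28 tiles that are yellow or orange.
The claim requires 27 ≤ 28 ≤ 31, which holds.

True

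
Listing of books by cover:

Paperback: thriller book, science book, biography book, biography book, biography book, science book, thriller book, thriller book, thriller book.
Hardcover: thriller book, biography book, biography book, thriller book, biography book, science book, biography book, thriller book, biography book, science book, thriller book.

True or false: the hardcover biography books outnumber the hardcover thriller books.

True

There are 5 hardcover biography books.
There are 4 hardcover thriller books.
The claim requires 5 > 4, which holds.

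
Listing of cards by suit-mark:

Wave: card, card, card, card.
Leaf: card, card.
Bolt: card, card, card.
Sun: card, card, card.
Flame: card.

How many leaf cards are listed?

2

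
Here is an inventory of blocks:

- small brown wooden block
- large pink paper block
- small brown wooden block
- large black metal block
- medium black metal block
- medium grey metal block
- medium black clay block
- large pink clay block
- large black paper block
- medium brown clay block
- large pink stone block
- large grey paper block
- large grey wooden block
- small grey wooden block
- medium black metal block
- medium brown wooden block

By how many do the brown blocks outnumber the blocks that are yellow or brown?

brown blocks: 4.
blocks that are yellow or brown: 4.
4 − 4 = 0.

0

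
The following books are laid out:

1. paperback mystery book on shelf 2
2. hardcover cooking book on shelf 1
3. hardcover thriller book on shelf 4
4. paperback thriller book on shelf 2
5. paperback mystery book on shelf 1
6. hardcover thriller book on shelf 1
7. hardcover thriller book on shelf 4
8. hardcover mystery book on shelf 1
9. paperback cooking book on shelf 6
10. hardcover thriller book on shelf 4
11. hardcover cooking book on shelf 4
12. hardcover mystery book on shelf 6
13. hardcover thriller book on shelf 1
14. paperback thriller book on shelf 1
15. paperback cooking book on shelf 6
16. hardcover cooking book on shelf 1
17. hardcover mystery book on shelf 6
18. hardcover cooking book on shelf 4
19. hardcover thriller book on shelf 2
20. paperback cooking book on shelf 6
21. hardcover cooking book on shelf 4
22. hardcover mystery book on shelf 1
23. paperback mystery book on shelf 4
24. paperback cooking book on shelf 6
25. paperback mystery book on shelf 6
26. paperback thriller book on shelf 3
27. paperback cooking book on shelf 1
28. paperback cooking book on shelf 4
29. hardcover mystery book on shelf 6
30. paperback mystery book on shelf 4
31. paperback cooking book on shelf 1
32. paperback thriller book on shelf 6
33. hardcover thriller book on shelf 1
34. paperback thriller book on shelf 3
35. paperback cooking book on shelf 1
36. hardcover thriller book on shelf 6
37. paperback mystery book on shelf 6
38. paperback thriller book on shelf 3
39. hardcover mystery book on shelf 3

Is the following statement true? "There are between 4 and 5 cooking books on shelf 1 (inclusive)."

True

There are 5 cooking books on shelf 1.
The claim requires 4 ≤ 5 ≤ 5, which holds.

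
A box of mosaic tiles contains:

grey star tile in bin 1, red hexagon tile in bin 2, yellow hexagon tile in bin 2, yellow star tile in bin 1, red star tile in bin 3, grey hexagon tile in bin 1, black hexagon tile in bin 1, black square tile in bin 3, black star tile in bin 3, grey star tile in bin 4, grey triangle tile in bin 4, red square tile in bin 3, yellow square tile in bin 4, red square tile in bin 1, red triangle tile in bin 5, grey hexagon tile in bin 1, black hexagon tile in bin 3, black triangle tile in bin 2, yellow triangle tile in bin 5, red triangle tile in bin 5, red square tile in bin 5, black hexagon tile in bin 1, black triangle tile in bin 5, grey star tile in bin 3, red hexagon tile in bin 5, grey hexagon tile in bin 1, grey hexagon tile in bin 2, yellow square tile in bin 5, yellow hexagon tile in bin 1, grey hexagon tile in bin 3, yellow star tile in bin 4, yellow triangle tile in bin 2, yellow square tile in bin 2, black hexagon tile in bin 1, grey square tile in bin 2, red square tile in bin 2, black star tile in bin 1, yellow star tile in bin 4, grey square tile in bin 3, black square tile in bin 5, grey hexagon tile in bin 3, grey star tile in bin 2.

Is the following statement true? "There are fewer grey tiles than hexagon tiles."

True

grey tiles: 13.
hexagon tiles: 14.
The claim requires 13 < 14, which holds.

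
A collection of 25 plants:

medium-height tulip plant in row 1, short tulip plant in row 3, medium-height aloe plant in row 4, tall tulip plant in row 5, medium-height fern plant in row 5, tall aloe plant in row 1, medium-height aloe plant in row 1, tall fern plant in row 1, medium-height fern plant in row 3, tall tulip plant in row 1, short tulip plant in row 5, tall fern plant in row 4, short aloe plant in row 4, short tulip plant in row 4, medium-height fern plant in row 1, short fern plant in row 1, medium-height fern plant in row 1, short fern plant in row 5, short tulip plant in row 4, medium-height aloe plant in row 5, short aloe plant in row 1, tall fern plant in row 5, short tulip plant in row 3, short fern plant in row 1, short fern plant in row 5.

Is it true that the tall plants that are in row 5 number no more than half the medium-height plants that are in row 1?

True

tall plants in row 5: 2.
medium-height plants in row 1: 4.
The claim requires 2 × 2 = 4 ≤ 4, which holds.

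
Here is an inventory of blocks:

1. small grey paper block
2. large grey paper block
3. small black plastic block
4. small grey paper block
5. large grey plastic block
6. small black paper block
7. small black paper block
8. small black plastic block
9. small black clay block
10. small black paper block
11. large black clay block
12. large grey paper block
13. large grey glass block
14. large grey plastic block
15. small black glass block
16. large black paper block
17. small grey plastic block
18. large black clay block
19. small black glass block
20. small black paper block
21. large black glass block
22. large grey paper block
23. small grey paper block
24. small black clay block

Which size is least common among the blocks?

Counts by size: small 14, large 10.
The minimum is 10, held uniquely by large.

large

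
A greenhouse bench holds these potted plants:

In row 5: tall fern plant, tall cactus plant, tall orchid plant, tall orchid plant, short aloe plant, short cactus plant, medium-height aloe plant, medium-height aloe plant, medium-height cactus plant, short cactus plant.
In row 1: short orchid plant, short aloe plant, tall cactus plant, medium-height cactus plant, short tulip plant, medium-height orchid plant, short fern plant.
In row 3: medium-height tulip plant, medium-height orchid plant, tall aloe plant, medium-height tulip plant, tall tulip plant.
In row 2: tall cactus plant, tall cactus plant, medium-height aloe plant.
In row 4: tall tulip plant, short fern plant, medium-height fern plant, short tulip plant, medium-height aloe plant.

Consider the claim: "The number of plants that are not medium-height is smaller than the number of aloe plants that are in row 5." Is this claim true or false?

False

plants that are not medium-height: 19.
aloe plants in row 5: 3.
The claim requires 19 < 3, which does not hold.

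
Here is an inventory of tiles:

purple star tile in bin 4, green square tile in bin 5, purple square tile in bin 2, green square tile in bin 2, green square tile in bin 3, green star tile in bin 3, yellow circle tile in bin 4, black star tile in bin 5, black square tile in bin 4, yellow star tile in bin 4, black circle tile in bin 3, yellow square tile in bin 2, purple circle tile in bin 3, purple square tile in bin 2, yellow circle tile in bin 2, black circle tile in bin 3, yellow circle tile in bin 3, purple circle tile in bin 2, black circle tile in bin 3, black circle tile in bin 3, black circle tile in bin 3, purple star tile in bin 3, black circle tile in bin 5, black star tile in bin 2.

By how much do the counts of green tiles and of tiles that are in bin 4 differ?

0

green tiles: 4. tiles in bin 4: 4.
|4 − 4| = 4 − 4 = 0.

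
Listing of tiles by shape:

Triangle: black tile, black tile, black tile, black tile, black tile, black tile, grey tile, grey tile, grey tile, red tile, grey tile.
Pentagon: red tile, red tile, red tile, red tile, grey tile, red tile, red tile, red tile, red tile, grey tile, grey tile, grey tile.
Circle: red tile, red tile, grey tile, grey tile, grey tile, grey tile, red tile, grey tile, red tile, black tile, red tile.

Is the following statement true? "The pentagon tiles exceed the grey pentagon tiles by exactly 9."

False

|pentagon tiles| = 12.
|grey pentagon tiles| = 4.
The claim requires 12 − 4 (= 8) to equal 9, which does not hold.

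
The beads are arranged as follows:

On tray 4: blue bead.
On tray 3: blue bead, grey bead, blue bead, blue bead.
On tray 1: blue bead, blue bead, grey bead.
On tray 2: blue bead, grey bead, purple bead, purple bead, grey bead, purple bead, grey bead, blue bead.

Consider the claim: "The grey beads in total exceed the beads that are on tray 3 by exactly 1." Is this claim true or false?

There are 5 grey beads.
There are 4 beads on tray 3.
The claim requires 5 − 4 (= 1) to equal 1, which holds.

True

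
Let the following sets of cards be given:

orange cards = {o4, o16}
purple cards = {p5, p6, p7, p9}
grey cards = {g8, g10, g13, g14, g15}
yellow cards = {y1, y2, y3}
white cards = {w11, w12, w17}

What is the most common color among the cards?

grey

Counts by color: grey 5, purple 4, white 3, yellow 3, orange 2.
The maximum is 5, held uniquely by grey.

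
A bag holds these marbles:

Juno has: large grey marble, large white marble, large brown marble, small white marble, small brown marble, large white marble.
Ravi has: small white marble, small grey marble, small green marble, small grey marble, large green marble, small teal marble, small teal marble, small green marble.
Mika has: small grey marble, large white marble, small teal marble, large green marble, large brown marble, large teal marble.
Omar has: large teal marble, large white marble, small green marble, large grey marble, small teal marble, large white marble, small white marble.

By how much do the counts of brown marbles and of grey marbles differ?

brown marbles: 3. grey marbles: 5.
|3 − 5| = 5 − 3 = 2.

2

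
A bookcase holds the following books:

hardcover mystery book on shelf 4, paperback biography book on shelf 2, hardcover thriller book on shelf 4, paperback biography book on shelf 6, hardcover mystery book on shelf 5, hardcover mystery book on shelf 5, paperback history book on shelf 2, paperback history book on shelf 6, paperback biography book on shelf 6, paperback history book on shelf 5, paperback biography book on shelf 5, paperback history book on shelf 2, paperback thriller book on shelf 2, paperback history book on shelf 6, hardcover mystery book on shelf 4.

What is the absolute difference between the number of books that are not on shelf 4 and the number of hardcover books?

7

books that are not on shelf 4: 12. hardcover books: 5.
|12 − 5| = 12 − 5 = 7.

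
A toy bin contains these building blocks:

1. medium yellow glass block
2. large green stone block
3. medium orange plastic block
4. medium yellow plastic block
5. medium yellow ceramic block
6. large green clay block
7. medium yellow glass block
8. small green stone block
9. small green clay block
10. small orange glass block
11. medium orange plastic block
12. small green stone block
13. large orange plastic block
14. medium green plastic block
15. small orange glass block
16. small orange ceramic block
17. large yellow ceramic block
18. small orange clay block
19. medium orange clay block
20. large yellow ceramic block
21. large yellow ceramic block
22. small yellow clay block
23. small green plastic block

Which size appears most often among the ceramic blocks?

large

Counts by size (restricted to ceramic blocks): large 3, small 1, medium 1.
The maximum is 3, held uniquely by large.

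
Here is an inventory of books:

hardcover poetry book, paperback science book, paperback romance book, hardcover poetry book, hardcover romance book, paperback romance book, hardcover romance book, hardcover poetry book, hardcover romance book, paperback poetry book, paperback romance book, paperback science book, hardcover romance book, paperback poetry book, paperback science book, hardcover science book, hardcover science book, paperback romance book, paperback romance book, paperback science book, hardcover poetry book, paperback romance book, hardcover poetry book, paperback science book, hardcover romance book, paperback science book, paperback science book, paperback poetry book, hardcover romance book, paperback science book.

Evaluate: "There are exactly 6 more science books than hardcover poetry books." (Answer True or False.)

|science books| = 10.
|hardcover poetry books| = 5.
The claim requires 10 − 5 (= 5) to equal 6, which does not hold.

False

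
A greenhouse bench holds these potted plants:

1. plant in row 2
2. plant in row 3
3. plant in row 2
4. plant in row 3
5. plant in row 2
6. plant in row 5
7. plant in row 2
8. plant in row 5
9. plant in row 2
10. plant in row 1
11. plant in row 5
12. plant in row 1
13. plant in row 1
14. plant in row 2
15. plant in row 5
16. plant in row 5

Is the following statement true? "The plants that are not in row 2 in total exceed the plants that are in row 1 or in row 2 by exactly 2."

|plants that are not in row 2| = 10.
|plants in row 1 or in row 2| = 9.
The claim requires 10 − 9 (= 1) to equal 2, which does not hold.

False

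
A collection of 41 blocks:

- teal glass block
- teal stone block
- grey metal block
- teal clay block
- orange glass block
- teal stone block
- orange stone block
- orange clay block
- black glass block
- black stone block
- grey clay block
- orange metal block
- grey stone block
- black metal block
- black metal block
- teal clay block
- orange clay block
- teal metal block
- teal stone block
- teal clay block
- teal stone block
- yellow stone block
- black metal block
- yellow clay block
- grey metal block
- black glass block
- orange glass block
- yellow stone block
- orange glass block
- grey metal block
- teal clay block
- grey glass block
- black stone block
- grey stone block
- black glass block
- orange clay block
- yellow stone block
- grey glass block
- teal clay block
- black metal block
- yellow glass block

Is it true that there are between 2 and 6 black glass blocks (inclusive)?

True

black glass blocks: 3.
The claim requires 2 ≤ 3 ≤ 6, which holds.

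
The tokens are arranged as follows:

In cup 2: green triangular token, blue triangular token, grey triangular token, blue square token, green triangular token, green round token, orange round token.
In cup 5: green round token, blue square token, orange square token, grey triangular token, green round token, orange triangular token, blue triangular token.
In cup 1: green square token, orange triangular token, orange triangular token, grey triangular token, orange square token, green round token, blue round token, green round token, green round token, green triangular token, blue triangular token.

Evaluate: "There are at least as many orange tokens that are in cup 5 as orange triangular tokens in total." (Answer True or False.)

False

orange tokens in cup 5: 2.
orange triangular tokens: 3.
The claim requires 2 ≥ 3, which does not hold.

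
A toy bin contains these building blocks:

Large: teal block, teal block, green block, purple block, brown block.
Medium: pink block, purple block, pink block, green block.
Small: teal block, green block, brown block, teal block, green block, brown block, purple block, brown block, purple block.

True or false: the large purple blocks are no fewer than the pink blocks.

False

There is 1 large purple block.
There are 2 pink blocks.
The claim requires 1 ≥ 2, which does not hold.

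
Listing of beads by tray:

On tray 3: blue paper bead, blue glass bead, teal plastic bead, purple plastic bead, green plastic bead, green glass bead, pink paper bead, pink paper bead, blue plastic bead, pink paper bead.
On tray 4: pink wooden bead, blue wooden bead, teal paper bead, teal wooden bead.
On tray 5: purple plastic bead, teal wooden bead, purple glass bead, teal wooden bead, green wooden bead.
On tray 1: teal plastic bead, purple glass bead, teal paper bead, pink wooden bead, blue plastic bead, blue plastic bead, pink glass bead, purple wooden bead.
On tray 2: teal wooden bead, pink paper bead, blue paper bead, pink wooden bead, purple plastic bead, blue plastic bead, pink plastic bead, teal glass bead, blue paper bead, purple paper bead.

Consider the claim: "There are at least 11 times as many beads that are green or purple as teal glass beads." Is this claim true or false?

There are 10 beads that are green or purple.
There is 1 teal glass bead.
The claim requires 10 ≥ 11 × 1 = 11, which does not hold.

False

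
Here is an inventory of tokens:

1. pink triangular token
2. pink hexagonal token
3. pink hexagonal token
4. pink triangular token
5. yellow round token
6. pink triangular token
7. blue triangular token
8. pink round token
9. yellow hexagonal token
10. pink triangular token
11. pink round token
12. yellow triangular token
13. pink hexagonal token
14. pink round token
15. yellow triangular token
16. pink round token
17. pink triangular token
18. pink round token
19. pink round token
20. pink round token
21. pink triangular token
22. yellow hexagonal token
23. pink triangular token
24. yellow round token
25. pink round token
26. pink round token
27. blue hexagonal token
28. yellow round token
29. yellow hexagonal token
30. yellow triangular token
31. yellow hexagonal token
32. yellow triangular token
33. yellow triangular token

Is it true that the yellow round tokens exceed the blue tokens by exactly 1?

True

There are 3 yellow round tokens.
There are 2 blue tokens.
The claim requires 3 − 2 (= 1) to equal 1, which holds.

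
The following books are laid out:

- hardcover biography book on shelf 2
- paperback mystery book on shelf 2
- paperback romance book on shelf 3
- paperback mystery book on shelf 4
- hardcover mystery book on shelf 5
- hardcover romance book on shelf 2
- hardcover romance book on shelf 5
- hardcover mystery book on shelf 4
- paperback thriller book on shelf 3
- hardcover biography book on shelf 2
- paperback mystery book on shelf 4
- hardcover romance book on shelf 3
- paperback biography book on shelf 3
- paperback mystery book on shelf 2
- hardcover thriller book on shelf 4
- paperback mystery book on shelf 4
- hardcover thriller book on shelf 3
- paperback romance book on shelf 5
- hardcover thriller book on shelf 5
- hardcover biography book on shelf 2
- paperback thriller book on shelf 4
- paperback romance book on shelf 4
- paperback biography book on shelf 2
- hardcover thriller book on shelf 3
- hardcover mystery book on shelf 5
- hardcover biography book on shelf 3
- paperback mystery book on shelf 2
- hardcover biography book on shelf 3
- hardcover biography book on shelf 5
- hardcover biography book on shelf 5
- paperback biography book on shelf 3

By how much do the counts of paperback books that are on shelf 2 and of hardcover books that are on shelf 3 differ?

paperback books on shelf 2: 4. hardcover books on shelf 3: 5.
|4 − 5| = 5 − 4 = 1.

1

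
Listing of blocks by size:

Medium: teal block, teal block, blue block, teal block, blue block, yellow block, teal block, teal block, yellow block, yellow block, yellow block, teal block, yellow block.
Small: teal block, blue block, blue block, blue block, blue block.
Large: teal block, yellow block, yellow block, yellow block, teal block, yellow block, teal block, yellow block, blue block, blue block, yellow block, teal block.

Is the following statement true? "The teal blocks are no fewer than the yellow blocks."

teal blocks: 11.
yellow blocks: 11.
The claim requires 11 ≥ 11, which holds.

True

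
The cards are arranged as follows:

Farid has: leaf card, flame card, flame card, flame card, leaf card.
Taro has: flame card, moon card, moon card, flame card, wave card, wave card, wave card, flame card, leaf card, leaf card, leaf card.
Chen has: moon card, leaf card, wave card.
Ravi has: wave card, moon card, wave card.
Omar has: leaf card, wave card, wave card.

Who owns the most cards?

Counts by player: Taro→11, Farid→5, Chen→3, Ravi→3, Omar→3.
The maximum is 11, held uniquely by Taro.

Taro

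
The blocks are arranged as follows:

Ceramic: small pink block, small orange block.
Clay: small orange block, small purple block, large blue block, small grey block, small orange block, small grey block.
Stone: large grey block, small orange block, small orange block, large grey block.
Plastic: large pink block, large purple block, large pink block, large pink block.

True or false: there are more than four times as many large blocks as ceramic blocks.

|large blocks| = 7.
|ceramic blocks| = 2.
The claim requires 7 > 4 × 2 = 8, which does not hold.

False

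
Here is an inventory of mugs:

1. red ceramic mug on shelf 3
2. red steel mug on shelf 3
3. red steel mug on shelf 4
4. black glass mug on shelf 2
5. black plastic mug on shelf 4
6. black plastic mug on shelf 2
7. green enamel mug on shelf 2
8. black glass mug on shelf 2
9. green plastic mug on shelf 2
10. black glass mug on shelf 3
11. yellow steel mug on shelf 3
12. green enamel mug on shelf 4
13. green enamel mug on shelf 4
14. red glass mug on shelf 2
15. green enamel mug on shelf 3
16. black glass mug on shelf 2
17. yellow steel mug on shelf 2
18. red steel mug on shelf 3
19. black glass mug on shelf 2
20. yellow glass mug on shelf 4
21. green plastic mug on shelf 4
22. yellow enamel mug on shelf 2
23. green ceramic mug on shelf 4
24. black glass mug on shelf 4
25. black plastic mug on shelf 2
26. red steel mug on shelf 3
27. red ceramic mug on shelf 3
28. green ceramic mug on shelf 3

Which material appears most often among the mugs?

Counts by material: glass 8, steel 6, plastic 5, enamel 5, ceramic 4.
The maximum is 8, held uniquely by glass.

glass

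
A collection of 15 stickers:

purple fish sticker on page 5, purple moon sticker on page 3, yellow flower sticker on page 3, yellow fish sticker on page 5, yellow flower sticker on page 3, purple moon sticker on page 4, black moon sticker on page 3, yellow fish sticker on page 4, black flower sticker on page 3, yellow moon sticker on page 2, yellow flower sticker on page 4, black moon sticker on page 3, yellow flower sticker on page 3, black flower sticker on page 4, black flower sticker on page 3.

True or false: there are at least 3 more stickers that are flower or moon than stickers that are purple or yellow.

False

stickers that are flower or moon: 12.
stickers that are purple or yellow: 10.
The claim requires 12 − 10 = 2 ≥ 3, which does not hold.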